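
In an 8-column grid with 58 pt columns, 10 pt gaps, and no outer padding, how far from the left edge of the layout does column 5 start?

272 pt

Each column+gutter stride is 68 pt; with no margin, 4 of them is 272 pt.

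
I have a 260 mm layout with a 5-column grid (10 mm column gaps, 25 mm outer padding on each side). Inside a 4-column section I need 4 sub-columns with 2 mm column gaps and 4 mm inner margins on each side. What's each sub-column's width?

38 mm

Outer content = 260 − 2·25 = 210 mm.
5c + 4·10 = 210 → 5c = 170 → c = 34 mm.
Span of 4: 4·34 + 3·10 = 136 + 30 = 166 mm.
Inner content = 166 − 2·4 = 158 mm.
4d + 3·2 = 158 → 4d = 152 → d = 38 mm.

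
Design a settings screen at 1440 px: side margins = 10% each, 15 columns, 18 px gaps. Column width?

60 px

1440 × (1 − 2·10%) = 1440 × 80% = 1152 px for the columns.
15c + 14·18 = 1152 → 15c = 900 → c = 60 px.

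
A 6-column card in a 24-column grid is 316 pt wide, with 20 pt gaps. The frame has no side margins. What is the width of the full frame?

1324 pt

Subtracting 5 gaps of 20 leaves 216 for 6 columns, so c = 36 pt.
Frame = 24·36 + 23·20 = 864 + 460 = 1324 pt.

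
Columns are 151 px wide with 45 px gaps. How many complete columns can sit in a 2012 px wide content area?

10 columns

Each extra column adds 151 + 45 = 196 px.
(2012 + 45) / 196 = 10.49, so 10 columns fit.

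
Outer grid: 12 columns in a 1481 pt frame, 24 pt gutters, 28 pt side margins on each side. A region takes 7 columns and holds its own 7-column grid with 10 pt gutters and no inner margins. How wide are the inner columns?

Inside the margins: 1481 − 56 = 1425 pt.
1425 − 11·24 = 1161; ÷12 gives c = 96.75 pt.
7-column span = 7·96.75 + 6·24 = 821.25 pt.
Subtracting 6 gutters of 10 leaves 761.25 for 7 columns, so d = 108.75 pt.

108.75 pt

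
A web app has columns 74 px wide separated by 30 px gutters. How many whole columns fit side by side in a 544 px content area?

Each extra column adds 74 + 30 = 104 px.
(544 + 30) / 104 = 5.52, so 5 columns fit.

5 columns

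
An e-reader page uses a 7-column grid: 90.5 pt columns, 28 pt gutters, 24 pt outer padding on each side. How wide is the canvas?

849.5 pt

Total width: 2·24 + 7·90.5 + 6·28 = 849.5 pt.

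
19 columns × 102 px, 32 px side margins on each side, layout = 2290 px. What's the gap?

16 px

Subtract both margins: 2290 − 2·32 = 2226 px.
19·102 + 18g = 2226 → 18g = 288 → g = 16 px.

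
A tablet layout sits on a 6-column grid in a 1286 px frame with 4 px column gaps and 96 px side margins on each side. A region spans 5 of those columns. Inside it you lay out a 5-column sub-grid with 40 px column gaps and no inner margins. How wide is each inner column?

150.2 px

Inside the margins: 1286 − 192 = 1094 px.
1094 − 5·4 = 1074; ÷6 gives c = 179 px.
Span of 5: 5·179 + 4·4 = 895 + 16 = 911 px.
911 − 4·40 = 751; ÷5 gives d = 150.2 px.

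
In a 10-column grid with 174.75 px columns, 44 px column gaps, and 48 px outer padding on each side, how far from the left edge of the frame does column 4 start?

Before column 4: the margin + 3 columns + 3 column gaps.
Offset = 48 + 3·(174.75 + 44) = 48 + 656.25 = 704.25 px.

704.25 px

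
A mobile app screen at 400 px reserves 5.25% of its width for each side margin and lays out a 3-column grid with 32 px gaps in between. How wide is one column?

98 px

Margins: 5.25% × 400 = 21 px each, so content = 400 − 42 = 358 px.
Subtracting 2 gaps of 32 leaves 294 for 3 columns, so c = 98 px.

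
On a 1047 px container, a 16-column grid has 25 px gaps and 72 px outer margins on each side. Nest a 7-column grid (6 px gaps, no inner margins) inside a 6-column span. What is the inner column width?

41 px

Subtract both margins: 1047 − 2·72 = 903 px.
16 columns + 15 gaps: 16c + 15·25 = 903.
16c = 903 − 375 = 528, so c = 33 px.
6-column span = 6·33 + 5·25 = 323 px.
Subtracting 6 gaps of 6 leaves 287 for 7 columns, so d = 41 px.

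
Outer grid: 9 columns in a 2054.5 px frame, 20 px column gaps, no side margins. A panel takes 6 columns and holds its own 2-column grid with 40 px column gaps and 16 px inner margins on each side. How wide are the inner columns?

645.5 px

9c + 8·20 = 2054.5 → 9c = 1894.5 → c = 210.5 px.
Span of 6: 6·210.5 + 5·20 = 1263 + 100 = 1363 px.
Inner content = 1363 − 2·16 = 1331 px.
Subtracting 1 column gap of 40 leaves 1291 for 2 columns, so d = 645.5 px.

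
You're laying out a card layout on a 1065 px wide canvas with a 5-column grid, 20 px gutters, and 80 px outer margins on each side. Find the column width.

165 px

Take off 160 px of margins, leaving 905 px.
5 columns + 4 gutters: 5c + 4·20 = 905.
5c = 905 − 80 = 825, so c = 165 px.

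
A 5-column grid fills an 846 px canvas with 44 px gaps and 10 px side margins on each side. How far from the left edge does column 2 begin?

184 px

Take off 20 px of margins, leaving 826 px.
826 − 4·44 = 650; ÷5 gives c = 130 px.
Column 2 starts at margin + 1·(column + gutter) = 10 + 1·174 = 184 px.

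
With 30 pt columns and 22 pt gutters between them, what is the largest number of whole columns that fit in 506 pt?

10 columns: 10·30 + 9·22 = 498 pt ≤ 506.
11 columns: 550 pt > 506. So 10.

10 columns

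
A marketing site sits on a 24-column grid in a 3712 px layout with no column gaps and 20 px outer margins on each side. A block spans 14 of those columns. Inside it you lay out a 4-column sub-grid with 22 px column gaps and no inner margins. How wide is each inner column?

Take off 40 px of margins, leaving 3672 px.
3672 / 24 = 153 px per column.
14-column span = 14·153 = 2142 px.
2142 − 3·22 = 2076; ÷4 gives d = 519 px.

519 px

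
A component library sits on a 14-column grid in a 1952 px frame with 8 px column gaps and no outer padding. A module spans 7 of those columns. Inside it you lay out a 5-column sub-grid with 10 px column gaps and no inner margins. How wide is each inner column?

186.4 px

14 columns + 13 column gaps: 14c + 13·8 = 1952.
14c = 1952 − 104 = 1848, so c = 132 px.
7 columns plus 6 column gaps: 924 + 48 = 972 px.
972 − 4·10 = 932; ÷5 gives d = 186.4 px.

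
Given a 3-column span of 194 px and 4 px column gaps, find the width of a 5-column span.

3c + 2·4 = 194 → 3c = 186 → c = 62 px.
5 columns plus 4 column gaps: 310 + 16 = 326 px.

326 px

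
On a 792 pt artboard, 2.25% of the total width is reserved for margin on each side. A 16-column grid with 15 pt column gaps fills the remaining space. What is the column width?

33.21 pt

792 × (1 − 2·2.25%) = 792 × 95.5% = 756.36 pt for the columns.
16c + 15·15 = 756.36 → 16c = 531.36 → c = 33.21 pt.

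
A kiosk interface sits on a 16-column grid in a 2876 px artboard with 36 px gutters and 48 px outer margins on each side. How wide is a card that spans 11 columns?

Content width = 2876 − 2·48 = 2780 px.
16c + 15·36 = 2780 → 16c = 2240 → c = 140 px.
Span of 11: 11·140 + 10·36 = 1540 + 360 = 1900 px.

1900 px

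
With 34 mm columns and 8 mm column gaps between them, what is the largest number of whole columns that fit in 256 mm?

Each extra column adds 34 + 8 = 42 mm.
(256 + 8) / 42 = 6.29, so 6 columns fit.

6 columns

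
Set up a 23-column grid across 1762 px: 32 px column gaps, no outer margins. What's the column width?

46 px

23c + 22·32 = 1762 → 23c = 1058 → c = 46 px.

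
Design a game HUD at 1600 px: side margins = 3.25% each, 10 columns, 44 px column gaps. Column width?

1600 × (1 − 2·3.25%) = 1600 × 93.5% = 1496 px for the columns.
Subtracting 9 column gaps of 44 leaves 1100 for 10 columns, so c = 110 px.

110 px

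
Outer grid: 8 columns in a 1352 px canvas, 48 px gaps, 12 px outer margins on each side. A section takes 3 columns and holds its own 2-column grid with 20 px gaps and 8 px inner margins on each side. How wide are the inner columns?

216 px

Subtract both margins: 1352 − 2·12 = 1328 px.
8c + 7·48 = 1328 → 8c = 992 → c = 124 px.
3 columns plus 2 gaps: 372 + 96 = 468 px.
Inner content = 468 − 2·8 = 452 px.
Subtracting 1 gap of 20 leaves 432 for 2 columns, so d = 216 px.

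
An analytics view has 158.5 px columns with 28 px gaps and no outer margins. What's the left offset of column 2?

186.5 px

No margin, so column 2 starts at 1·(column + gutter) = 1·186.5 = 186.5 px.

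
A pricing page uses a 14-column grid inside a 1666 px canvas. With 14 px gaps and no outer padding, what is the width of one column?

106 px

1666 − 13·14 = 1484; ÷14 gives c = 106 px.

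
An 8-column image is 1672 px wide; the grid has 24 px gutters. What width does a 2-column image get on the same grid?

400 px

1672 − 7·24 = 1504; ÷8 gives c = 188 px.
2 columns plus 1 gutter: 376 + 24 = 400 px.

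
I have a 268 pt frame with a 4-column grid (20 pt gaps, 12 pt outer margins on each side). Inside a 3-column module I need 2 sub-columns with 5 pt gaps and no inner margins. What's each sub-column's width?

86.5 pt

Inside the margins: 268 − 24 = 244 pt.
4 columns + 3 gaps: 4c + 3·20 = 244.
4c = 244 − 60 = 184, so c = 46 pt.
Span of 3: 3·46 + 2·20 = 138 + 40 = 178 pt.
2d + 1·5 = 178 → 2d = 173 → d = 86.5 pt.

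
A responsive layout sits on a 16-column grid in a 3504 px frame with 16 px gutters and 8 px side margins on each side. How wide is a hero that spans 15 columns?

3269 px

Take off 16 px of margins, leaving 3488 px.
16 columns + 15 gutters: 16c + 15·16 = 3488.
16c = 3488 − 240 = 3248, so c = 203 px.
Span of 15: 15·203 + 14·16 = 3045 + 224 = 3269 px.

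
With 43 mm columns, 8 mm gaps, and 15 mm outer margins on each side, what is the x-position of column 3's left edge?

Column 3 starts at margin + 2·(column + gutter) = 15 + 2·51 = 117 mm.

117 mm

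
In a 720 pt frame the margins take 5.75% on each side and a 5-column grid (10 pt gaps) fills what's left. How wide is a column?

720 × (1 − 2·5.75%) = 720 × 88.5% = 637.2 pt for the columns.
5 columns + 4 gaps: 5c + 4·10 = 637.2.
5c = 637.2 − 40 = 597.2, so c = 119.44 pt.

119.44 pt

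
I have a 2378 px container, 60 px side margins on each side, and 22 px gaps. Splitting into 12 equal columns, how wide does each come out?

Inside the margins: 2378 − 120 = 2258 px.
12c + 11·22 = 2258 → 12c = 2016 → c = 168 px.

168 px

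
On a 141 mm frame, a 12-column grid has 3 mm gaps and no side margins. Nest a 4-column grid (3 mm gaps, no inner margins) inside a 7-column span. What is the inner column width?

12c + 11·3 = 141 → 12c = 108 → c = 9 mm.
7 columns plus 6 gaps: 63 + 18 = 81 mm.
Subtracting 3 gaps of 3 leaves 72 for 4 columns, so d = 18 mm.

18 mm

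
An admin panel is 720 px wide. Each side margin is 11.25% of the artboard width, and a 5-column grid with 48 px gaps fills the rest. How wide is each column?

Each margin = 11.25% of 720 = 81 px; content = 720 − 2·81 = 558 px.
5 columns + 4 gaps: 5c + 4·48 = 558.
5c = 558 − 192 = 366, so c = 73.2 px.

73.2 px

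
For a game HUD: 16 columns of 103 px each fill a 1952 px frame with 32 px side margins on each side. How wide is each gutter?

Subtract both margins: 1952 − 2·32 = 1888 px.
16·103 + 15g = 1888 → 15g = 240 → g = 16 px.

16 px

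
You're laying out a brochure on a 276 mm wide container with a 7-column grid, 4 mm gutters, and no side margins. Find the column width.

7 columns + 6 gutters: 7c + 6·4 = 276.
7c = 276 − 24 = 252, so c = 36 mm.

36 mm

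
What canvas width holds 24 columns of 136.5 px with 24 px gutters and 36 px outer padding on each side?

Canvas = 2·36 + 24·136.5 + 23·24 = 72 + 3276 + 552 = 3900 px.

3900 px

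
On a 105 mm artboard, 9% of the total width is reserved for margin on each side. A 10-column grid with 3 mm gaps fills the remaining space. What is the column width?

5.91 mm

Each margin = 9% of 105 = 9.45 mm; content = 105 − 2·9.45 = 86.1 mm.
10c + 9·3 = 86.1 → 10c = 59.1 → c = 5.91 mm.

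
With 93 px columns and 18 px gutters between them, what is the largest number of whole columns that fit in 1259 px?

11 columns

11 columns: 11·93 + 10·18 = 1203 px ≤ 1259.
12 columns: 1314 px > 1259. So 11.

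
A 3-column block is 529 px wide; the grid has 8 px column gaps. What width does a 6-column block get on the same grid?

1066 px

529 − 2·8 = 513; ÷3 gives c = 171 px.
6-column span = 6·171 + 5·8 = 1066 px.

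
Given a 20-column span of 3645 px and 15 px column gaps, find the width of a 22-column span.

4011 px

20 columns + 19 column gaps: 20c + 19·15 = 3645.
20c = 3645 − 285 = 3360, so c = 168 px.
22 columns plus 21 column gaps: 3696 + 315 = 4011 px.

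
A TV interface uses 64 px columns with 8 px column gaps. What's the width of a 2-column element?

2 columns plus 1 column gap: 128 + 8 = 136 px.

136 px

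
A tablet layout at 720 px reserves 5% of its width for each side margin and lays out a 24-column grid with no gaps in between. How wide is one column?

27 px

720 × (1 − 2·5%) = 720 × 90% = 648 px for the columns.
24c = 648 → c = 27 px.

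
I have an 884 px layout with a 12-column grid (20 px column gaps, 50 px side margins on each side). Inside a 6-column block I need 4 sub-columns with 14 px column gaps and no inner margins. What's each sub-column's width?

Inside the margins: 884 − 100 = 784 px.
12 columns + 11 column gaps: 12c + 11·20 = 784.
12c = 784 − 220 = 564, so c = 47 px.
Span of 6: 6·47 + 5·20 = 282 + 100 = 382 px.
382 − 3·14 = 340; ÷4 gives d = 85 px.

85 px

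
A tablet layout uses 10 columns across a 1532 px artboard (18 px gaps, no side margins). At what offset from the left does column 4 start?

Subtracting 9 gaps of 18 leaves 1370 for 10 columns, so c = 137 px.
No margin, so column 4 starts at 3·(column + gutter) = 3·155 = 465 px.

465 px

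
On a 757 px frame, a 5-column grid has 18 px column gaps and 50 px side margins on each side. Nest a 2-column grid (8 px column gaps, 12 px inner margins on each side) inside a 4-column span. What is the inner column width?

245 px

Inside the margins: 757 − 100 = 657 px.
5 columns + 4 column gaps: 5c + 4·18 = 657.
5c = 657 − 72 = 585, so c = 117 px.
4 columns plus 3 column gaps: 468 + 54 = 522 px.
Inner content = 522 − 2·12 = 498 px.
Subtracting 1 column gap of 8 leaves 490 for 2 columns, so d = 245 px.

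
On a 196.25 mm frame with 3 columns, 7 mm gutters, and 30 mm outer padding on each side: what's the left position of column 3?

125.5 mm

Subtract both margins: 196.25 − 2·30 = 136.25 mm.
3c + 2·7 = 136.25 → 3c = 122.25 → c = 40.75 mm.
Before column 3: the margin + 2 columns + 2 gutters.
Offset = 30 + 2·(40.75 + 7) = 30 + 95.5 = 125.5 mm.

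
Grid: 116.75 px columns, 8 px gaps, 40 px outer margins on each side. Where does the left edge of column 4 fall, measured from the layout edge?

Each column+gutter stride is 124.75 px; 3 of them past the 40 px margin is 40 + 374.25 = 414.25 px.

414.25 px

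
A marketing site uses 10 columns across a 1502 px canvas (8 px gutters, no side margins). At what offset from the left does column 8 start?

1057 px

10 columns + 9 gutters: 10c + 9·8 = 1502.
10c = 1502 − 72 = 1430, so c = 143 px.
No margin, so column 8 starts at 7·(column + gutter) = 7·151 = 1057 px.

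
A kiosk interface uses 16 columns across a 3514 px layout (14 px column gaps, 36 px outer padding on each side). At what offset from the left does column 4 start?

684 px

Content = 3514 − 2·36 = 3442 px.
16c + 15·14 = 3442 → 16c = 3232 → c = 202 px.
Each column+gutter stride is 216 px; 3 of them past the 36 px margin is 36 + 648 = 684 px.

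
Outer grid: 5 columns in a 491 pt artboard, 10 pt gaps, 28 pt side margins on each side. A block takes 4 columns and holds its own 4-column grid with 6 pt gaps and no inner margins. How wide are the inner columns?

Inside the margins: 491 − 56 = 435 pt.
Subtracting 4 gaps of 10 leaves 395 for 5 columns, so c = 79 pt.
4 columns plus 3 gaps: 316 + 30 = 346 pt.
Subtracting 3 gaps of 6 leaves 328 for 4 columns, so d = 82 pt.

82 pt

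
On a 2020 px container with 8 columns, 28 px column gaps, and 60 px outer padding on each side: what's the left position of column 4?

Subtract both margins: 2020 − 2·60 = 1900 px.
8 columns + 7 column gaps: 8c + 7·28 = 1900.
8c = 1900 − 196 = 1704, so c = 213 px.
Before column 4: the margin + 3 columns + 3 column gaps.
Offset = 60 + 3·(213 + 28) = 60 + 723 = 783 px.

783 px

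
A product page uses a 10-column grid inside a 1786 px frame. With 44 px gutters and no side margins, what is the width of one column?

139 px

1786 − 9·44 = 1390; ÷10 gives c = 139 px.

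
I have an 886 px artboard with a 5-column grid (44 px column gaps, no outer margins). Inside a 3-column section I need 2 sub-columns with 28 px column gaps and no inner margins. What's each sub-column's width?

Subtracting 4 column gaps of 44 leaves 710 for 5 columns, so c = 142 px.
Span of 3: 3·142 + 2·44 = 426 + 88 = 514 px.
Subtracting 1 column gap of 28 leaves 486 for 2 columns, so d = 243 px.

243 px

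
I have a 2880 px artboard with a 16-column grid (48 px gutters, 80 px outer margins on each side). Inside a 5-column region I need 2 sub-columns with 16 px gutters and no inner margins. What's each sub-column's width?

400.5 px

Subtract both margins: 2880 − 2·80 = 2720 px.
2720 − 15·48 = 2000; ÷16 gives c = 125 px.
Span of 5: 5·125 + 4·48 = 625 + 192 = 817 px.
2d + 1·16 = 817 → 2d = 801 → d = 400.5 px.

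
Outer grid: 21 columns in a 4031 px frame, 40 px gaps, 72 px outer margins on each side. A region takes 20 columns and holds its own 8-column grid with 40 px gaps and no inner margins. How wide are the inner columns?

427.5 px

Subtract both margins: 4031 − 2·72 = 3887 px.
3887 − 20·40 = 3087; ÷21 gives c = 147 px.
20-column span = 20·147 + 19·40 = 3700 px.
8d + 7·40 = 3700 → 8d = 3420 → d = 427.5 px.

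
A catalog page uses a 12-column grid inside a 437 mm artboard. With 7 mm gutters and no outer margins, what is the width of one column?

437 − 11·7 = 360; ÷12 gives c = 30 mm.

30 mm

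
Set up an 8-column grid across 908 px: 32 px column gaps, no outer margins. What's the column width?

908 − 7·32 = 684; ÷8 gives c = 85.5 px.

85.5 px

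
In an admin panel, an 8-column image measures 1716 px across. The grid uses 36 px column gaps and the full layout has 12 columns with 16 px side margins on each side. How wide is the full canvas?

2624 px

1716 − 7·36 = 1464; ÷8 gives c = 183 px.
Adding margins, columns and gutters: 32 + 2196 + 396 = 2624 px.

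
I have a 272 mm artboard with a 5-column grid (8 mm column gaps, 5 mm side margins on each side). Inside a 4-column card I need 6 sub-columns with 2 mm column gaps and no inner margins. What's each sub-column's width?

33 mm

Inside the margins: 272 − 10 = 262 mm.
Subtracting 4 column gaps of 8 leaves 230 for 5 columns, so c = 46 mm.
Span of 4: 4·46 + 3·8 = 184 + 24 = 208 mm.
6 columns + 5 column gaps: 6d + 5·2 = 208.
6d = 208 − 10 = 198, so d = 33 mm.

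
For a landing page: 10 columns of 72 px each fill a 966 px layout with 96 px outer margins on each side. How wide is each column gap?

Inside the margins: 966 − 192 = 774 px.
Columns use 720 px, leaving 54 px across 9 column gaps = 6 px each.

6 px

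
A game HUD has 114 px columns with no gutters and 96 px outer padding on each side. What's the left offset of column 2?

Before column 2: the margin + 1 column + 1 gutter.
Offset = 96 + 1·(114 + 0) = 96 + 114 = 210 px.

210 px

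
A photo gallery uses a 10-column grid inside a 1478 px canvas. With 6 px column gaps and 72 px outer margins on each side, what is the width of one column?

Subtract both margins: 1478 − 2·72 = 1334 px.
10 columns + 9 column gaps: 10c + 9·6 = 1334.
10c = 1334 − 54 = 1280, so c = 128 px.

128 px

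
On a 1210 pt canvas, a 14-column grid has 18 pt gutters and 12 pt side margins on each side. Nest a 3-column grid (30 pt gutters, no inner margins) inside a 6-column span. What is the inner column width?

Subtract both margins: 1210 − 2·12 = 1186 pt.
14c + 13·18 = 1186 → 14c = 952 → c = 68 pt.
6-column span = 6·68 + 5·18 = 498 pt.
498 − 2·30 = 438; ÷3 gives d = 146 pt.

146 pt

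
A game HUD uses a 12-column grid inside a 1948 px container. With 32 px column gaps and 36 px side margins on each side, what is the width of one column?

127 px

Content width = 1948 − 2·36 = 1876 px.
1876 − 11·32 = 1524; ÷12 gives c = 127 px.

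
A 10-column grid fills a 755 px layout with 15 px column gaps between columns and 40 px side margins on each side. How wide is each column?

54 px

Content width = 755 − 2·40 = 675 px.
Subtracting 9 column gaps of 15 leaves 540 for 10 columns, so c = 54 px.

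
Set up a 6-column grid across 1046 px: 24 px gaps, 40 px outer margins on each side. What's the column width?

141 px

Take off 80 px of margins, leaving 966 px.
966 − 5·24 = 846; ÷6 gives c = 141 px.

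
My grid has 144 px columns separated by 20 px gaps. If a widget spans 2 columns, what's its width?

308 px

Span of 2: 2·144 + 1·20 = 288 + 20 = 308 px.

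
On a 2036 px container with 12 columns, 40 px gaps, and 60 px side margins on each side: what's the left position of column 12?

1853 px

Subtract both margins: 2036 − 2·60 = 1916 px.
1916 − 11·40 = 1476; ÷12 gives c = 123 px.
Column 12 starts at margin + 11·(column + gutter) = 60 + 11·163 = 1853 px.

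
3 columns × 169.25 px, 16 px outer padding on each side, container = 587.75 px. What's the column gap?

Take off 32 px of margins, leaving 555.75 px.
Columns use 507.75 px, leaving 48 px across 2 column gaps = 24 px each.

24 px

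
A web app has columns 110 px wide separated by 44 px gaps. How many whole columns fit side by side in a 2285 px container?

Each extra column adds 110 + 44 = 154 px.
(2285 + 44) / 154 = 15.12, so 15 columns fit.

15 columns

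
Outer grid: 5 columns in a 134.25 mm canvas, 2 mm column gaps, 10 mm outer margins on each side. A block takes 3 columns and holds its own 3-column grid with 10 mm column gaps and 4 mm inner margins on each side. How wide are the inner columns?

Subtract both margins: 134.25 − 2·10 = 114.25 mm.
5 columns + 4 column gaps: 5c + 4·2 = 114.25.
5c = 114.25 − 8 = 106.25, so c = 21.25 mm.
Span of 3: 3·21.25 + 2·2 = 63.75 + 4 = 67.75 mm.
Inner content = 67.75 − 2·4 = 59.75 mm.
59.75 − 2·10 = 39.75; ÷3 gives d = 13.25 mm.

13.25 mm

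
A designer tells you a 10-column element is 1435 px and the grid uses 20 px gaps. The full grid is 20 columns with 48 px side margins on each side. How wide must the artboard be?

10 columns + 9 gaps: 10c + 9·20 = 1435.
10c = 1435 − 180 = 1255, so c = 125.5 px.
Artboard = 2·48 + 20·125.5 + 19·20 = 96 + 2510 + 380 = 2986 px.

2986 px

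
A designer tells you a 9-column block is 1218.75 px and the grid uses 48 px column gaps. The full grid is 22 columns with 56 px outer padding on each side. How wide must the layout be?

3160.5 px

Subtracting 8 column gaps of 48 leaves 834.75 for 9 columns, so c = 92.75 px.
Adding margins, columns and gutters: 112 + 2040.5 + 1008 = 3160.5 px.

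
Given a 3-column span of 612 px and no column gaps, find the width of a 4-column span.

3c = 612 → c = 204 px.
4-column span = 4·204 = 816 px.

816 px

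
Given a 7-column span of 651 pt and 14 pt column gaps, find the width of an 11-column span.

Subtracting 6 column gaps of 14 leaves 567 for 7 columns, so c = 81 pt.
11 columns plus 10 column gaps: 891 + 140 = 1031 pt.

1031 pt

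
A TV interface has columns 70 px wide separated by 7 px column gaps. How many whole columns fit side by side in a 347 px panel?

4 columns

k columns need k·70 + (k−1)·7 = k·77 − 7.
k·77 − 7 ≤ 347 → k ≤ 354 / 77 ≈ 4.60, so k = 4.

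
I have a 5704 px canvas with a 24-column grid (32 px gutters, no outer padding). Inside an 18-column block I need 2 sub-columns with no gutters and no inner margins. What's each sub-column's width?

2135 px

24 columns + 23 gutters: 24c + 23·32 = 5704.
24c = 5704 − 736 = 4968, so c = 207 px.
Span of 18: 18·207 + 17·32 = 3726 + 544 = 4270 px.
4270 / 2 = 2135 px per column.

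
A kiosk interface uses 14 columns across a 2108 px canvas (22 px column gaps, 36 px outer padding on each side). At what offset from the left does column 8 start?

Inside the margins: 2108 − 72 = 2036 px.
2036 − 13·22 = 1750; ÷14 gives c = 125 px.
Before column 8: the margin + 7 columns + 7 column gaps.
Offset = 36 + 7·(125 + 22) = 36 + 1029 = 1065 px.

1065 px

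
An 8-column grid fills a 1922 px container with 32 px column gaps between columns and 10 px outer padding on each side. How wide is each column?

209.75 px

Take off 20 px of margins, leaving 1902 px.
8c + 7·32 = 1902 → 8c = 1678 → c = 209.75 px.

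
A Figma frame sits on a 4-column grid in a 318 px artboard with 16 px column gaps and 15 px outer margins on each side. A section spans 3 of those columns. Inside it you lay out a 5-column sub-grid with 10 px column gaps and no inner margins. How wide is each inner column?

Subtract both margins: 318 − 2·15 = 288 px.
4c + 3·16 = 288 → 4c = 240 → c = 60 px.
Span of 3: 3·60 + 2·16 = 180 + 32 = 212 px.
5d + 4·10 = 212 → 5d = 172 → d = 34.4 px.

34.4 px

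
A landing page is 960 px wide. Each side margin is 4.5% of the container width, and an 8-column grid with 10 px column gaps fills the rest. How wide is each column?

Each margin = 4.5% of 960 = 43.2 px; content = 960 − 2·43.2 = 873.6 px.
8c + 7·10 = 873.6 → 8c = 803.6 → c = 100.45 px.

100.45 px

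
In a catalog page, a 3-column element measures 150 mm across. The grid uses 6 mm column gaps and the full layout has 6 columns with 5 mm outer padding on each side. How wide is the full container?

Subtracting 2 column gaps of 6 leaves 138 for 3 columns, so c = 46 mm.
Adding margins, columns and gutters: 10 + 276 + 30 = 316 mm.

316 mm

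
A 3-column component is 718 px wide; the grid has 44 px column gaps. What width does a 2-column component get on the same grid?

464 px

3 columns + 2 column gaps: 3c + 2·44 = 718.
3c = 718 − 88 = 630, so c = 210 px.
2 columns plus 1 column gap: 420 + 44 = 464 px.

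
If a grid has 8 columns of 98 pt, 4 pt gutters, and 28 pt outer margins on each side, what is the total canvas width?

Canvas = 2·28 + 8·98 + 7·4 = 56 + 784 + 28 = 868 pt.

868 pt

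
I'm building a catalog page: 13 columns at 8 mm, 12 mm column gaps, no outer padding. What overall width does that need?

248 mm

Summing: 104 + 144 = 248 mm.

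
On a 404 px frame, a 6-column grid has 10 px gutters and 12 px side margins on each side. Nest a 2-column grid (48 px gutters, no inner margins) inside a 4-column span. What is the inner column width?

Inside the margins: 404 − 24 = 380 px.
380 − 5·10 = 330; ÷6 gives c = 55 px.
4-column span = 4·55 + 3·10 = 250 px.
250 − 1·48 = 202; ÷2 gives d = 101 px.

101 px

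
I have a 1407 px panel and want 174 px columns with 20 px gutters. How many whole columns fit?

Each extra column adds 174 + 20 = 194 px.
(1407 + 20) / 194 = 7.36, so 7 columns fit.

7 columns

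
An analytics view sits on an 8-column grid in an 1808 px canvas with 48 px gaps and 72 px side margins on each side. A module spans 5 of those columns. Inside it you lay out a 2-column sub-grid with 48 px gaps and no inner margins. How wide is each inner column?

487 px

Subtract both margins: 1808 − 2·72 = 1664 px.
8 columns + 7 gaps: 8c + 7·48 = 1664.
8c = 1664 − 336 = 1328, so c = 166 px.
Span of 5: 5·166 + 4·48 = 830 + 192 = 1022 px.
Subtracting 1 gap of 48 leaves 974 for 2 columns, so d = 487 px.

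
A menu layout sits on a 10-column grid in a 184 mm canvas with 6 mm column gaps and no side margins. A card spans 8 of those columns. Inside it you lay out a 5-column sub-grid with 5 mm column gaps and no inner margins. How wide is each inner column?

25.2 mm

Subtracting 9 column gaps of 6 leaves 130 for 10 columns, so c = 13 mm.
8-column span = 8·13 + 7·6 = 146 mm.
146 − 4·5 = 126; ÷5 gives d = 25.2 mm.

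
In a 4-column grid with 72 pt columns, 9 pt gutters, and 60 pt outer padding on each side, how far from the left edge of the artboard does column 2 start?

141 pt

Column 2 starts at margin + 1·(column + gutter) = 60 + 1·81 = 141 pt.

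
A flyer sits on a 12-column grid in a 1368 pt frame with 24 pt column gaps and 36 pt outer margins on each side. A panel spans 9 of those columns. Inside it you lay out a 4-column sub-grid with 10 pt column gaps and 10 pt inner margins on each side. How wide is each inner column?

Outer content = 1368 − 2·36 = 1296 pt.
1296 − 11·24 = 1032; ÷12 gives c = 86 pt.
9 columns plus 8 column gaps: 774 + 192 = 966 pt.
Inner content = 966 − 2·10 = 946 pt.
946 − 3·10 = 916; ÷4 gives d = 229 pt.

229 pt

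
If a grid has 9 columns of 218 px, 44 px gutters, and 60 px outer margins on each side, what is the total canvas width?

Canvas = 2·60 + 9·218 + 8·44 = 120 + 1962 + 352 = 2434 px.

2434 px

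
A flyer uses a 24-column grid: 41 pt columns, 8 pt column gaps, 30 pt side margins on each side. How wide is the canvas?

Canvas = 2·30 + 24·41 + 23·8 = 60 + 984 + 184 = 1228 pt.

1228 pt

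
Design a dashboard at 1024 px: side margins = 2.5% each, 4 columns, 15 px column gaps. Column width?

1024 × (1 − 2·2.5%) = 1024 × 95% = 972.8 px for the columns.
4c + 3·15 = 972.8 → 4c = 927.8 → c = 231.95 px.

231.95 px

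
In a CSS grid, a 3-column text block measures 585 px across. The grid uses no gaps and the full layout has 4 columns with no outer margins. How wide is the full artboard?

780 px

585 / 3 = 195 px per column.
Artboard = 4·195 = 780 = 780 px.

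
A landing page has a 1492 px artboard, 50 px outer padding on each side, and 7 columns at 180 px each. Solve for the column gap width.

22 px

Subtract both margins: 1492 − 2·50 = 1392 px.
Columns use 1260 px, leaving 132 px across 6 column gaps = 22 px each.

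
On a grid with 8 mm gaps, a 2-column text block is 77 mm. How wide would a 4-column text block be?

162 mm

Subtracting 1 gap of 8 leaves 69 for 2 columns, so c = 34.5 mm.
4-column span = 4·34.5 + 3·8 = 162 mm.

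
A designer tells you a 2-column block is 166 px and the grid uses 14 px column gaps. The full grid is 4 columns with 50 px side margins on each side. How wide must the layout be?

2c + 1·14 = 166 → 2c = 152 → c = 76 px.
Total width: 2·50 + 4·76 + 3·14 = 446 px.

446 px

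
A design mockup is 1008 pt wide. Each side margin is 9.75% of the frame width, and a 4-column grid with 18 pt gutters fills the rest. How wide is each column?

Each margin = 9.75% of 1008 = 98.28 pt; content = 1008 − 2·98.28 = 811.44 pt.
Subtracting 3 gutters of 18 leaves 757.44 for 4 columns, so c = 189.36 pt.

189.36 pt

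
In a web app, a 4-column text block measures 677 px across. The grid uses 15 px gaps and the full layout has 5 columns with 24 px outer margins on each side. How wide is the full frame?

Subtracting 3 gaps of 15 leaves 632 for 4 columns, so c = 158 px.
Frame = 2·24 + 5·158 + 4·15 = 48 + 790 + 60 = 898 px.

898 px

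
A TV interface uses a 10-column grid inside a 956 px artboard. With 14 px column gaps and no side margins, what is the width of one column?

83 px

10 columns + 9 column gaps: 10c + 9·14 = 956.
10c = 956 − 126 = 830, so c = 83 px.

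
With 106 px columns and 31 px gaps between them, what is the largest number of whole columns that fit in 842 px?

6 columns

Each extra column adds 106 + 31 = 137 px.
(842 + 31) / 137 = 6.37, so 6 columns fit.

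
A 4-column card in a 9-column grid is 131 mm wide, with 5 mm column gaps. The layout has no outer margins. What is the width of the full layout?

301 mm

Subtracting 3 column gaps of 5 leaves 116 for 4 columns, so c = 29 mm.
Summing: 261 + 40 = 301 mm.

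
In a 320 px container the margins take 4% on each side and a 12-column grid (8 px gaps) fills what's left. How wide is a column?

17.2 px

Margins: 4% × 320 = 12.8 px each, so content = 320 − 25.6 = 294.4 px.
12 columns + 11 gaps: 12c + 11·8 = 294.4.
12c = 294.4 − 88 = 206.4, so c = 17.2 px.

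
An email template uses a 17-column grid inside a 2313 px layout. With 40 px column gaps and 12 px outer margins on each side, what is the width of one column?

97 px

Take off 24 px of margins, leaving 2289 px.
17c + 16·40 = 2289 → 17c = 1649 → c = 97 px.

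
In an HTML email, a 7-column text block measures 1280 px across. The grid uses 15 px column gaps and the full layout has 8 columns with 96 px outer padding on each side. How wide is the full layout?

7 columns + 6 column gaps: 7c + 6·15 = 1280.
7c = 1280 − 90 = 1190, so c = 170 px.
Layout = 2·96 + 8·170 + 7·15 = 192 + 1360 + 105 = 1657 px.

1657 px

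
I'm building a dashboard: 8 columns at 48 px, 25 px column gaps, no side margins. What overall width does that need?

Summing: 384 + 175 = 559 px.

559 px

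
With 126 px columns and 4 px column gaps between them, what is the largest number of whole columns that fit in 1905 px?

k columns need k·126 + (k−1)·4 = k·130 − 4.
k·130 − 4 ≤ 1905 → k ≤ 1909 / 130 ≈ 14.68, so k = 14.

14 columns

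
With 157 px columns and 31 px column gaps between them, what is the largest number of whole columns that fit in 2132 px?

11 columns

Each extra column adds 157 + 31 = 188 px.
(2132 + 31) / 188 = 11.51, so 11 columns fit.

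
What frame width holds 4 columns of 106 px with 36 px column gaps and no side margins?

Summing: 424 + 108 = 532 px.

532 px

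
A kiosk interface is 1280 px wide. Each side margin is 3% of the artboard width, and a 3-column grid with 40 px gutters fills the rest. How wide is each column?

Each margin = 3% of 1280 = 38.4 px; content = 1280 − 2·38.4 = 1203.2 px.
Subtracting 2 gutters of 40 leaves 1123.2 for 3 columns, so c = 374.4 px.

374.4 px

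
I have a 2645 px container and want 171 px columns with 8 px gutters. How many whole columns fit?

k columns need k·171 + (k−1)·8 = k·179 − 8.
k·179 − 8 ≤ 2645 → k ≤ 2653 / 179 ≈ 14.82, so k = 14.

14 columns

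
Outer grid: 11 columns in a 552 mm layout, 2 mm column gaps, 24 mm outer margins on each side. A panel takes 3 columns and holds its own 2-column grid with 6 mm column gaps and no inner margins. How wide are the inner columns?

Take off 48 mm of margins, leaving 504 mm.
504 − 10·2 = 484; ÷11 gives c = 44 mm.
3-column span = 3·44 + 2·2 = 136 mm.
2d + 1·6 = 136 → 2d = 130 → d = 65 mm.

65 mm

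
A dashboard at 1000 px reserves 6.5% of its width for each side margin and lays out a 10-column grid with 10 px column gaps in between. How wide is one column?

Margins: 6.5% × 1000 = 65 px each, so content = 1000 − 130 = 870 px.
870 − 9·10 = 780; ÷10 gives c = 78 px.

78 px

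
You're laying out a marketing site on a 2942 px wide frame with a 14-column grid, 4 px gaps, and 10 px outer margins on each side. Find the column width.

205 px

Subtract both margins: 2942 − 2·10 = 2922 px.
14 columns + 13 gaps: 14c + 13·4 = 2922.
14c = 2922 − 52 = 2870, so c = 205 px.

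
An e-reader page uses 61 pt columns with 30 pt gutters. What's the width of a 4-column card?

4 columns plus 3 gutters: 244 + 90 = 334 pt.

334 pt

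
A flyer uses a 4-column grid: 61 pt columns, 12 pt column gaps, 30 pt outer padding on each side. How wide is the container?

Adding margins, columns and gutters: 60 + 244 + 36 = 340 pt.

340 pt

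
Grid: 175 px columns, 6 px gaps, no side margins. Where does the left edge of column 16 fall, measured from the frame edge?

Before column 16: 15 columns + 15 gaps.
Offset = 15·(175 + 6) = 15·181 = 2715 px.

2715 px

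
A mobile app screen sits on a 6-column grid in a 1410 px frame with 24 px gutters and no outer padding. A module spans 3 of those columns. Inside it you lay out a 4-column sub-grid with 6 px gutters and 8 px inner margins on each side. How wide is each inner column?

6 columns + 5 gutters: 6c + 5·24 = 1410.
6c = 1410 − 120 = 1290, so c = 215 px.
3 columns plus 2 gutters: 645 + 48 = 693 px.
Inner content = 693 − 2·8 = 677 px.
4d + 3·6 = 677 → 4d = 659 → d = 164.75 px.

164.75 px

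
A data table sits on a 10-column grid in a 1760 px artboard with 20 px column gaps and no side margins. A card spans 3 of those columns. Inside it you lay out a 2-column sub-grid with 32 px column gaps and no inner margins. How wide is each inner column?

10c + 9·20 = 1760 → 10c = 1580 → c = 158 px.
3-column span = 3·158 + 2·20 = 514 px.
2 columns + 1 column gap: 2d + 1·32 = 514.
2d = 514 − 32 = 482, so d = 241 px.

241 px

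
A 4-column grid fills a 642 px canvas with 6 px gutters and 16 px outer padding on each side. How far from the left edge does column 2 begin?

Take off 32 px of margins, leaving 610 px.
Subtracting 3 gutters of 6 leaves 592 for 4 columns, so c = 148 px.
Column 2 starts at margin + 1·(column + gutter) = 16 + 1·154 = 170 px.

170 px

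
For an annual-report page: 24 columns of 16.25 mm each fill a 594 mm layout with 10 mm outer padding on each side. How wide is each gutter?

8 mm

Content width = 594 − 2·10 = 574 mm.
24 columns take 24·16.25 = 390 mm; remaining 184 splits into 23 gutters.
g = 184 / 23 = 8 mm.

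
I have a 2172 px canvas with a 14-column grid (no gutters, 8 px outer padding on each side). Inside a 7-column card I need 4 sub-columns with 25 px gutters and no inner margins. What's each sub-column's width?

Take off 16 px of margins, leaving 2156 px.
2156 / 14 = 154 px per column.
7-column span = 7·154 = 1078 px.
4d + 3·25 = 1078 → 4d = 1003 → d = 250.75 px.

250.75 px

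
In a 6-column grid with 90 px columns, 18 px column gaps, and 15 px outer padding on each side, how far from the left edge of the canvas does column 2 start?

123 px

Column 2 starts at margin + 1·(column + gutter) = 15 + 1·108 = 123 px.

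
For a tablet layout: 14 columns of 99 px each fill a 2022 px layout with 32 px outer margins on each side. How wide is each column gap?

44 px

Subtract both margins: 2022 − 2·32 = 1958 px.
Columns use 1386 px, leaving 572 px across 13 column gaps = 44 px each.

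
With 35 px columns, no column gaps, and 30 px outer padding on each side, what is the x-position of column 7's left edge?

Each column+gutter stride is 35 px; 6 of them past the 30 px margin is 30 + 210 = 240 px.

240 px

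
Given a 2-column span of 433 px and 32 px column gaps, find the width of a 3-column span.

665.5 px

433 − 1·32 = 401; ÷2 gives c = 200.5 px.
Span of 3: 3·200.5 + 2·32 = 601.5 + 64 = 665.5 px.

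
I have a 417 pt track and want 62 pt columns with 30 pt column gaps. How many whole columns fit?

4 columns

4 columns: 4·62 + 3·30 = 338 pt ≤ 417.
5 columns: 430 pt > 417. So 4.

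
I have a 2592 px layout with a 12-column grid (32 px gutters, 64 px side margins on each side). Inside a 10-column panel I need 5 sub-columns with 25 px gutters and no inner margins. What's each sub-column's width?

389.6 px

Inside the margins: 2592 − 128 = 2464 px.
12 columns + 11 gutters: 12c + 11·32 = 2464.
12c = 2464 − 352 = 2112, so c = 176 px.
10-column span = 10·176 + 9·32 = 2048 px.
2048 − 4·25 = 1948; ÷5 gives d = 389.6 px.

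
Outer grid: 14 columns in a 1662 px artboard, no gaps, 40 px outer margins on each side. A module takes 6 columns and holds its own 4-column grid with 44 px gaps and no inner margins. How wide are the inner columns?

136.5 px

Inside the margins: 1662 − 80 = 1582 px.
1582 / 14 = 113 px per column.
With no gaps, 6 columns span 6·113 = 678 px.
4d + 3·44 = 678 → 4d = 546 → d = 136.5 px.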